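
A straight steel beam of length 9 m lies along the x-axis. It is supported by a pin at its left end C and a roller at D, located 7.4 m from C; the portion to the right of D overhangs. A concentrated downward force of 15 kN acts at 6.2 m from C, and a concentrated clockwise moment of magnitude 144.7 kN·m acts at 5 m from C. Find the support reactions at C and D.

C_x = 0, C_y = -17.12 kN, D_y = 32.12 kN

Moments about C: D_y·7.4 − 15·6.2 − 144.7 = 0 → D_y = 237.7/7.4 = 32.1216 ≈ 32.12 kN.
ΣF_y = 0: C_y + 32.1216 − 15 = 0 → C_y = -17.12 kN.
ΣF_x = 0: no horizontal applied forces, so C_x = 0.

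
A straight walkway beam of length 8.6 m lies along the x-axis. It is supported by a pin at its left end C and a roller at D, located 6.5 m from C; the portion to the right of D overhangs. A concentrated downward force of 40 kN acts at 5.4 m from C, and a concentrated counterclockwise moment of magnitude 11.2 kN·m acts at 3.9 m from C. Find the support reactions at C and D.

C_x = 0, C_y = 8.492 kN, D_y = 31.51 kN

Taking moments about C: D_y·6.5 − 40·5.4 + 11.2 = 0 → D_y = 204.8/6.5 = 31.5077 ≈ 31.51 kN.
ΣF_y = 0: C_y + 31.5077 − 40 = 0 → C_y = 8.492 kN.
ΣF_x = 0: no horizontal applied forces, so C_x = 0.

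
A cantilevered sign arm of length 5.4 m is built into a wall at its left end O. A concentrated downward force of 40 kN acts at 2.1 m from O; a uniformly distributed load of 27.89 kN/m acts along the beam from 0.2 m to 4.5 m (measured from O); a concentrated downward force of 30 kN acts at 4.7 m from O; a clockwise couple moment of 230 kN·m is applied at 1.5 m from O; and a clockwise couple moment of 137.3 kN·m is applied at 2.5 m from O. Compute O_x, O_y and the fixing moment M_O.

O_x = 0, O_y = 189.9 kN, M_O = 874.1 kN·m

Resultant of the distributed load: 27.89 × 4.3 = 119.927 kN at 2.35 m from O.
ΣF_x = 0: O_x = 0.
ΣF_y = 0: O_y − 40 − 27.89·4.3 − 30 = 0 → O_y = 189.9 kN.
ΣM about O: M_O − 40·2.1 − (27.89·4.3)·2.35 − 30·4.7 − 230 − 137.3 = 0 → M_O = 874.1 kN·m.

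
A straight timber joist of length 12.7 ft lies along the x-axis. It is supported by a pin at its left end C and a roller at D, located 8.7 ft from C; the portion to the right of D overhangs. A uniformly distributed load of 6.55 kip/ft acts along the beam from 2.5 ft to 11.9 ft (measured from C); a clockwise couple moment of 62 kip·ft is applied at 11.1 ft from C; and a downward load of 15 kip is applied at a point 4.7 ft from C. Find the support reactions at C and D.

Resultant of the distributed load: 6.55 × 9.4 = 61.57 kip at 7.2 ft from C.
Taking moments about C: D_y·8.7 − (6.55·9.4)·7.2 − 62 − 15·4.7 = 0 → D_y = 575.804/8.7 = 66.1844 ≈ 66.18 kip.
ΣF_y = 0: C_y + 66.1844 − 6.55·9.4 − 15 = 0 → C_y = 10.39 kip.
ΣF_x = 0: no horizontal applied forces, so C_x = 0.

C_x = 0, C_y = 10.39 kip, D_y = 66.18 kip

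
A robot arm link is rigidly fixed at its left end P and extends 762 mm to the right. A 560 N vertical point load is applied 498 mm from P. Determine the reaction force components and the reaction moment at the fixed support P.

ΣF_x = 0: P_x = 0.
ΣF_y = 0: P_y − 560 = 0 → P_y = 560.0 N.
ΣM about P: M_P − 560·498 = 0 → M_P = 278900 N·mm.

P_x = 0, P_y = 560.0 N, M_P = 278900 N·mm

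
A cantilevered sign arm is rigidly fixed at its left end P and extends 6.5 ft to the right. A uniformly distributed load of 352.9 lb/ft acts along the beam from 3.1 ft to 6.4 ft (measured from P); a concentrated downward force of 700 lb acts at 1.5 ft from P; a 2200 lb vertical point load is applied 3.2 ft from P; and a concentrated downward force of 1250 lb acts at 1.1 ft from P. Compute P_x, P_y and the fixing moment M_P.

P_x = 0, P_y = 5315 lb, M_P = 15000 lb·ft

Resultant of the distributed load: 352.9 × 3.3 = 1164.57 lb at 4.75 ft from P.
ΣF_x = 0: P_x = 0.
ΣF_y = 0: P_y − 352.9·3.3 − 700 − 2200 − 1250 = 0 → P_y = 5315 lb.
ΣM about P: M_P − (352.9·3.3)·4.75 − 700·1.5 − 2200·3.2 − 1250·1.1 = 0 → M_P = 15000 lb·ft.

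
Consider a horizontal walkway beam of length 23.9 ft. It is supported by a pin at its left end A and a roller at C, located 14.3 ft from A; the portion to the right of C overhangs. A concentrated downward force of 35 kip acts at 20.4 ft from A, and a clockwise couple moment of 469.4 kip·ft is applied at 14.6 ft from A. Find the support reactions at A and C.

ΣM about A: C_y·14.3 − 35·20.4 − 469.4 = 0 → C_y = 1183.4/14.3 = 82.7552 ≈ 82.76 kip.
ΣF_y = 0: A_y + 82.7552 − 35 = 0 → A_y = -47.76 kip.
ΣF_x = 0: no horizontal applied forces, so A_x = 0.

A_x = 0, A_y = -47.76 kip, C_y = 82.76 kip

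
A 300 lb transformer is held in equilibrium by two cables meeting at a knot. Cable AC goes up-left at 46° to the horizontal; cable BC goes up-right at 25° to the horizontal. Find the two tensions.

T_AC = 287.6 lb, T_BC = 220.4 lb

ΣF_x = 0: −T_AC·cos46° + T_BC·cos25° = 0 → T_BC = 0.766471·T_AC.
ΣF_y = 0: T_AC·sin46° + T_BC·sin25° = 300.
Substitute: T_AC·(0.71934 + 0.766471·0.422618) = 300 → T_AC = 287.559 ≈ 287.6 lb.
Then T_BC = 0.766471 × 287.559 = 220.4 lb.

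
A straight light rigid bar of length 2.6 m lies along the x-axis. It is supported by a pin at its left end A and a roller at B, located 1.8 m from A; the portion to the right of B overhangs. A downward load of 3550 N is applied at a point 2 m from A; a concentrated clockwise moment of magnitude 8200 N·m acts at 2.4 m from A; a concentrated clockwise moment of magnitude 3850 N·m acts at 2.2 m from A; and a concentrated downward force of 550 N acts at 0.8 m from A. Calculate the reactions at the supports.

A_x = 0, A_y = -6783 N, B_y = 10880 N

Moments about A: B_y·1.8 − 3550·2 − 8200 − 3850 − 550·0.8 = 0 → B_y = 19590/1.8 = 10883.3 ≈ 10880 N.
ΣF_y = 0: A_y + 10883.3 − 3550 − 550 = 0 → A_y = -6783 N.
ΣF_x = 0: no horizontal applied forces, so A_x = 0.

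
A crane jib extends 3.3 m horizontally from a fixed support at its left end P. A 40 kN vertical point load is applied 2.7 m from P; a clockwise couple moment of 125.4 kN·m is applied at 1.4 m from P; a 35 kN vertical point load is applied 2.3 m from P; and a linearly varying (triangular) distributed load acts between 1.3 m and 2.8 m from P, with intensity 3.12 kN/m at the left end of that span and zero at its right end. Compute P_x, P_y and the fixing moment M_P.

P_x = 0, P_y = 77.34 kN, M_P = 318.1 kN·m

Resultant of the triangular load: ½ × 3.12 × 1.5 = 2.34 kN, acting at 1.8 m from P (one-third of the span from the peak).
ΣF_x = 0: P_x = 0.
ΣF_y = 0: P_y − 40 − 35 − ½·3.12·1.5 = 0 → P_y = 77.34 kN.
ΣM about P: M_P − 40·2.7 − 125.4 − 35·2.3 − (½·3.12·1.5)·1.8 = 0 → M_P = 318.1 kN·m.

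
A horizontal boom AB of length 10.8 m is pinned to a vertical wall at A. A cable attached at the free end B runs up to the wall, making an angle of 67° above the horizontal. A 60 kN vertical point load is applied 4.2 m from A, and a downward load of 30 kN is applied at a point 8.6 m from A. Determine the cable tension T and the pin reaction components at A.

ΣM about A: T·sin67°·10.8 − 60·4.2 − 30·8.6 = 0 → T = 510/(10.8·0.920505) = 51.3003 ≈ 51.30 kN.
ΣF_x = 0: A_x − T·cos67° = 0 → A_x = 51.3003 × 0.390731 = 20.04 kN.
ΣF_y = 0: A_y + T·sin67° − 60 − 30 = 0 → A_y = 90 − 51.3003 × 0.920505 = 42.78 kN.

T = 51.30 kN, A_x = 20.04 kN, A_y = 42.78 kN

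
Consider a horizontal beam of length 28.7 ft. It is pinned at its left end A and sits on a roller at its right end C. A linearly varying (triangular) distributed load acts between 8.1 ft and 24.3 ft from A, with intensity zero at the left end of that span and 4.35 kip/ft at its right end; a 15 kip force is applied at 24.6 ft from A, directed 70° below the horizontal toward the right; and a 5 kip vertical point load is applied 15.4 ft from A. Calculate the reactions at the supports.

Resultant of the triangular load: ½ × 4.35 × 16.2 = 35.235 kip, acting at 18.9 ft from A (one-third of the span from the peak).
Taking moments about A: C_y·28.7 − (½·4.35·16.2)·18.9 − 15·sin70°·24.6 − 5·15.4 = 0 → C_y = 1089.69/28.7 = 37.9683 ≈ 37.97 kip.
ΣF_y = 0: A_y + 37.9683 − ½·4.35·16.2 − 15·sin70° − 5 = 0 → A_y = 16.36 kip.
ΣF_x = 0: A_x + 15·cos70° = 0 → A_x = -5.130 kip.

A_x = -5.130 kip, A_y = 16.36 kip, C_y = 37.97 kip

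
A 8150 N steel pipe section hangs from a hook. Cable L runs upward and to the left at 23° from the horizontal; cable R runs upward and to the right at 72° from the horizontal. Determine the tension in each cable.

ΣF_x = 0: −T_L·cos23° + T_R·cos72° = 0 → T_R = 2.97882·T_L.
ΣF_y = 0: T_L·sin23° + T_R·sin72° = 8150.
Substitute: T_L·(0.390731 + 2.97882·0.951057) = 8150 → T_L = 2528.1 ≈ 2528 N.
Then T_R = 2.97882 × 2528.1 = 7531 N.

T_L = 2528 N, T_R = 7531 N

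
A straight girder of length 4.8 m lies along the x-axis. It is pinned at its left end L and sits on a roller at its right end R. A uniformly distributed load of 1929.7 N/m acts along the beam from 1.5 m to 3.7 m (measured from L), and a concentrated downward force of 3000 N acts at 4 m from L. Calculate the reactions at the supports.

Resultant of the distributed load: 1929.7 × 2.2 = 4245.34 N at 2.6 m from L.
ΣM about L: R_y·4.8 − (1929.7·2.2)·2.6 − 3000·4 = 0 → R_y = 23037.884/4.8 = 4799.56 ≈ 4800 N.
ΣF_y = 0: L_y + 4799.56 − 1929.7·2.2 − 3000 = 0 → L_y = 2446 N.
ΣF_x = 0: no horizontal applied forces, so L_x = 0.

L_x = 0, L_y = 2446 N, R_y = 4800 N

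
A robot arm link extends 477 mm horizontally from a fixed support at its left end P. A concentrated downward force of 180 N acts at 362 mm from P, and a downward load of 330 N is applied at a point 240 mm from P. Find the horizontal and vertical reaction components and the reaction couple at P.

P_x = 0, P_y = 510.0 N, M_P = 144400 N·mm

ΣF_x = 0: P_x = 0.
ΣF_y = 0: P_y − 180 − 330 = 0 → P_y = 510.0 N.
ΣM about P: M_P − 180·362 − 330·240 = 0 → M_P = 144400 N·mm.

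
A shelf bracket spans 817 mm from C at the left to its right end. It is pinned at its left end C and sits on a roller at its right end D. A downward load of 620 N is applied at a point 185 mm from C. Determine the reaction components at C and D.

ΣM about C: D_y·817 − 620·185 = 0 → D_y = 114700/817 = 140.392 ≈ 140.4 N.
ΣF_y = 0: C_y + 140.392 − 620 = 0 → C_y = 479.6 N.
ΣF_x = 0: no horizontal applied forces, so C_x = 0.

C_x = 0, C_y = 479.6 N, D_y = 140.4 N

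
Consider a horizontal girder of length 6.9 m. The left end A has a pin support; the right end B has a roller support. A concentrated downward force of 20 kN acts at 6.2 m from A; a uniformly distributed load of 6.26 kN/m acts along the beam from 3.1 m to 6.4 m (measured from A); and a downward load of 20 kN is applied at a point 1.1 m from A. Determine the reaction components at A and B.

Resultant of the distributed load: 6.26 × 3.3 = 20.658 kN at 4.75 m from A.
Moments about A: B_y·6.9 − 20·6.2 − (6.26·3.3)·4.75 − 20·1.1 = 0 → B_y = 244.1255/6.9 = 35.3805 ≈ 35.38 kN.
ΣF_y = 0: A_y + 35.3805 − 20 − 6.26·3.3 − 20 = 0 → A_y = 25.28 kN.
ΣF_x = 0: no horizontal applied forces, so A_x = 0.

A_x = 0, A_y = 25.28 kN, B_y = 35.38 kN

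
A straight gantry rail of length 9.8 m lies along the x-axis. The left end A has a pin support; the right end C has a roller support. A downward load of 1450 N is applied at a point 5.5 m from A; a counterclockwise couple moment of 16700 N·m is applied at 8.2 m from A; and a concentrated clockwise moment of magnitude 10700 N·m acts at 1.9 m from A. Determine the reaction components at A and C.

Moments about A: C_y·9.8 − 1450·5.5 + 16700 − 10700 = 0 → C_y = 1975/9.8 = 201.531 ≈ 201.5 N.
ΣF_y = 0: A_y + 201.531 − 1450 = 0 → A_y = 1248 N.
ΣF_x = 0: no horizontal applied forces, so A_x = 0.

A_x = 0, A_y = 1248 N, C_y = 201.5 N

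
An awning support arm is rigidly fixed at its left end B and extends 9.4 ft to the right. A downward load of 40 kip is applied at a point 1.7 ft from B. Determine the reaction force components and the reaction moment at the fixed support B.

ΣF_x = 0: B_x = 0.
ΣF_y = 0: B_y − 40 = 0 → B_y = 40.00 kip.
ΣM about B: M_B − 40·1.7 = 0 → M_B = 68.00 kip·ft.

B_x = 0, B_y = 40.00 kip, M_B = 68.00 kip·ft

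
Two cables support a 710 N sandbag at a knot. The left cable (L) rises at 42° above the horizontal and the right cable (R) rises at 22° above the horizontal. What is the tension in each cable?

T_L = 732.4 N, T_R = 587.0 N

ΣF_x = 0: −T_L·cos42° + T_R·cos22° = 0 → T_R = 0.801508·T_L.
ΣF_y = 0: T_L·sin42° + T_R·sin22° = 710.
Substitute: T_L·(0.669131 + 0.801508·0.374607) = 710 → T_L = 732.426 ≈ 732.4 N.
Then T_R = 0.801508 × 732.426 = 587.0 N.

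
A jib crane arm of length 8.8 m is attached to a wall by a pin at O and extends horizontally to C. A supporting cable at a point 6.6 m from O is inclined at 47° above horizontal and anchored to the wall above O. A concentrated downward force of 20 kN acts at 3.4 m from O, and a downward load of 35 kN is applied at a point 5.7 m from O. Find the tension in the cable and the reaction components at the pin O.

ΣM about O: T·sin47°·6.6 − 20·3.4 − 35·5.7 = 0 → T = 267.5/(6.6·0.731354) = 55.4182 ≈ 55.42 kN.
ΣF_x = 0: O_x − T·cos47° = 0 → O_x = 55.4182 × 0.681998 = 37.80 kN.
ΣF_y = 0: O_y + T·sin47° − 20 − 35 = 0 → O_y = 55 − 55.4182 × 0.731354 = 14.47 kN.

T = 55.42 kN, O_x = 37.80 kN, O_y = 14.47 kN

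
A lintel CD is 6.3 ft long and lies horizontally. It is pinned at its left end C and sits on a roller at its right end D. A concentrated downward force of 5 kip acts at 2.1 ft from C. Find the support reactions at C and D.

ΣM about C: D_y·6.3 − 5·2.1 = 0 → D_y = 10.5/6.3 = 1.66667 ≈ 1.667 kip.
ΣF_y = 0: C_y + 1.66667 − 5 = 0 → C_y = 3.333 kip.
ΣF_x = 0: no horizontal applied forces, so C_x = 0.

C_x = 0, C_y = 3.333 kip, D_y = 1.667 kip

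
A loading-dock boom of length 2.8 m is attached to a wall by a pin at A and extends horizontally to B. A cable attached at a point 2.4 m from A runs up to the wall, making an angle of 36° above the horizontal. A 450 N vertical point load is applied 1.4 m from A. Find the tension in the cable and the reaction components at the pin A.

ΣM about A: T·sin36°·2.4 − 450·1.4 = 0 → T = 630/(2.4·0.587785) = 446.592 ≈ 446.6 N.
ΣF_x = 0: A_x − T·cos36° = 0 → A_x = 446.592 × 0.809017 = 361.3 N.
ΣF_y = 0: A_y + T·sin36° − 450 = 0 → A_y = 450 − 446.592 × 0.587785 = 187.5 N.

T = 446.6 N, A_x = 361.3 N, A_y = 187.5 N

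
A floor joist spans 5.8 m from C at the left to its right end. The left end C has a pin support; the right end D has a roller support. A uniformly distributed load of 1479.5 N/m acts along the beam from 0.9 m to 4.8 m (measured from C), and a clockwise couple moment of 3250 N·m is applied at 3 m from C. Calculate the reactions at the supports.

C_x = 0, C_y = 2374 N, D_y = 3396 N

Resultant of the distributed load: 1479.5 × 3.9 = 5770.05 N at 2.85 m from C.
Taking moments about C: D_y·5.8 − (1479.5·3.9)·2.85 − 3250 = 0 → D_y = 19694.6425/5.8 = 3395.63 ≈ 3396 N.
ΣF_y = 0: C_y + 3395.63 − 1479.5·3.9 = 0 → C_y = 2374 N.
ΣF_x = 0: no horizontal applied forces, so C_x = 0.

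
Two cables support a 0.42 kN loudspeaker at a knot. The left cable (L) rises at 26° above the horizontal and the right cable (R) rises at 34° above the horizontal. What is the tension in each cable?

T_L = 0.4021 kN, T_R = 0.4359 kN

ΣF_x = 0: −T_L·cos26° + T_R·cos34° = 0 → T_R = 1.08414·T_L.
ΣF_y = 0: T_L·sin26° + T_R·sin34° = 0.42.
Substitute: T_L·(0.438371 + 1.08414·0.559193) = 0.42 → T_L = 0.402062 ≈ 0.4021 kN.
Then T_R = 1.08414 × 0.402062 = 0.4359 kN.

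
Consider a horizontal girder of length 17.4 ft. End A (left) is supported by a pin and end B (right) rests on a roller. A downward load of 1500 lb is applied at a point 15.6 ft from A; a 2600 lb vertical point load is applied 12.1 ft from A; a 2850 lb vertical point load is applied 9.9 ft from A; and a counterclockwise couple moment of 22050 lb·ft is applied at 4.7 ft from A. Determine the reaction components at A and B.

A_x = 0, A_y = 3443 lb, B_y = 3507 lb

ΣM about A: B_y·17.4 − 1500·15.6 − 2600·12.1 − 2850·9.9 + 22050 = 0 → B_y = 61025/17.4 = 3507.18 ≈ 3507 lb.
ΣF_y = 0: A_y + 3507.18 − 1500 − 2600 − 2850 = 0 → A_y = 3443 lb.
ΣF_x = 0: no horizontal applied forces, so A_x = 0.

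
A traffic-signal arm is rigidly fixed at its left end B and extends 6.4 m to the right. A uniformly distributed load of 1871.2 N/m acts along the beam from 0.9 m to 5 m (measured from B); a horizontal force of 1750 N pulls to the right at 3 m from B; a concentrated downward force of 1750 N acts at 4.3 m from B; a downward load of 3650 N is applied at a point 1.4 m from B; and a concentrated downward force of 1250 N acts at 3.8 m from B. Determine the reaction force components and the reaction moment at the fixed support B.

Resultant of the distributed load: 1871.2 × 4.1 = 7671.92 N at 2.95 m from B.
ΣF_x = 0: B_x + 1750 = 0 → B_x = -1750 N.
ΣF_y = 0: B_y − 1871.2·4.1 − 1750 − 3650 − 1250 = 0 → B_y = 14320 N.
ΣM about B: M_B − (1871.2·4.1)·2.95 − 1750·4.3 − 3650·1.4 − 1250·3.8 = 0 → M_B = 40020 N·m.

B_x = -1750 N, B_y = 14320 N, M_B = 40020 N·m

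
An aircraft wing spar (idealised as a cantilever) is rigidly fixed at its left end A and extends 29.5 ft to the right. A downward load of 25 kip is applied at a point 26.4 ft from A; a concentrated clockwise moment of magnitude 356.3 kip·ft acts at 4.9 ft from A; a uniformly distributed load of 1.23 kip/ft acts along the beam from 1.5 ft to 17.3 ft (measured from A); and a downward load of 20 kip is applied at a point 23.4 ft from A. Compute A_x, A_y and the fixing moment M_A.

Resultant of the distributed load: 1.23 × 15.8 = 19.434 kip at 9.4 ft from A.
ΣF_x = 0: A_x = 0.
ΣF_y = 0: A_y − 25 − 1.23·15.8 − 20 = 0 → A_y = 64.43 kip.
ΣM about A: M_A − 25·26.4 − 356.3 − (1.23·15.8)·9.4 − 20·23.4 = 0 → M_A = 1667 kip·ft.

A_x = 0, A_y = 64.43 kip, M_A = 1667 kip·ft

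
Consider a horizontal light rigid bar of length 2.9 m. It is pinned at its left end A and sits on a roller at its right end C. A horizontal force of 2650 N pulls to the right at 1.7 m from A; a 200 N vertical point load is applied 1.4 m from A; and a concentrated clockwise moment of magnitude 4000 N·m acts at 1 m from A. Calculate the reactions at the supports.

Moments about A: C_y·2.9 − 200·1.4 − 4000 = 0 → C_y = 4280/2.9 = 1475.86 ≈ 1476 N.
ΣF_y = 0: A_y + 1475.86 − 200 = 0 → A_y = -1276 N.
ΣF_x = 0: A_x + 2650 = 0 → A_x = -2650 N.

A_x = -2650 N, A_y = -1276 N, C_y = 1476 N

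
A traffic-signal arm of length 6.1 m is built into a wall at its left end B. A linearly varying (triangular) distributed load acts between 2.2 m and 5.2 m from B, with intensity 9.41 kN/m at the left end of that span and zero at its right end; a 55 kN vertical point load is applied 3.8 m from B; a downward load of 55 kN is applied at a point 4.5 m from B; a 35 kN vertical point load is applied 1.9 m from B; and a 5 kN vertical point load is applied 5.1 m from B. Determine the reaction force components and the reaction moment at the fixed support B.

Resultant of the triangular load: ½ × 9.41 × 3 = 14.115 kN, acting at 3.2 m from B (one-third of the span from the peak).
ΣF_x = 0: B_x = 0.
ΣF_y = 0: B_y − ½·9.41·3 − 55 − 55 − 35 − 5 = 0 → B_y = 164.1 kN.
ΣM about B: M_B − (½·9.41·3)·3.2 − 55·3.8 − 55·4.5 − 35·1.9 − 5·5.1 = 0 → M_B = 593.7 kN·m.

B_x = 0, B_y = 164.1 kN, M_B = 593.7 kN·m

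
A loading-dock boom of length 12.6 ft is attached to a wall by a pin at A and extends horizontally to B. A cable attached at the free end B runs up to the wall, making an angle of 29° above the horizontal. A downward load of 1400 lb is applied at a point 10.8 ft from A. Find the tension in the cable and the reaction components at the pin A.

T = 2475 lb, A_x = 2165 lb, A_y = 200.0 lb

ΣM about A: T·sin29°·12.6 − 1400·10.8 = 0 → T = 15120/(12.6·0.48481) = 2475.2 ≈ 2475 lb.
ΣF_x = 0: A_x − T·cos29° = 0 → A_x = 2475.2 × 0.87462 = 2165 lb.
ΣF_y = 0: A_y + T·sin29° − 1400 = 0 → A_y = 1400 − 2475.2 × 0.48481 = 200.0 lb.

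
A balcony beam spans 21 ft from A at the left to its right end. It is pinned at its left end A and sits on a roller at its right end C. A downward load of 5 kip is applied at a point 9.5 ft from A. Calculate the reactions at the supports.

Moments about A: C_y·21 − 5·9.5 = 0 → C_y = 47.5/21 = 2.2619 ≈ 2.262 kip.
ΣF_y = 0: A_y + 2.2619 − 5 = 0 → A_y = 2.738 kip.
ΣF_x = 0: no horizontal applied forces, so A_x = 0.

A_x = 0, A_y = 2.738 kip, C_y = 2.262 kip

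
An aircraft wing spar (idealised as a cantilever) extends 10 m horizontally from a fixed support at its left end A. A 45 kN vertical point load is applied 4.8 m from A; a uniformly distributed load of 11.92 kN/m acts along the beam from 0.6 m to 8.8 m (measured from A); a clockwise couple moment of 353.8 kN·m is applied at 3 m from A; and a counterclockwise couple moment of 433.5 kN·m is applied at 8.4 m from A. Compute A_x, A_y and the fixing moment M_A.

Resultant of the distributed load: 11.92 × 8.2 = 97.744 kN at 4.7 m from A.
ΣF_x = 0: A_x = 0.
ΣF_y = 0: A_y − 45 − 11.92·8.2 = 0 → A_y = 142.7 kN.
ΣM about A: M_A − 45·4.8 − (11.92·8.2)·4.7 − 353.8 + 433.5 = 0 → M_A = 595.7 kN·m.

A_x = 0, A_y = 142.7 kN, M_A = 595.7 kN·m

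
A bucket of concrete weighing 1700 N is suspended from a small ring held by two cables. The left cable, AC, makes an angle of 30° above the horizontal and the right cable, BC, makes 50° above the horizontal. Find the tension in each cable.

ΣF_x = 0: −T_AC·cos30° + T_BC·cos50° = 0 → T_BC = 1.3473·T_AC.
ΣF_y = 0: T_AC·sin30° + T_BC·sin50° = 1700.
Substitute: T_AC·(0.5 + 1.3473·0.766044) = 1700 → T_AC = 1109.59 ≈ 1110 N.
Then T_BC = 1.3473 × 1109.59 = 1495 N.

T_AC = 1110 N, T_BC = 1495 N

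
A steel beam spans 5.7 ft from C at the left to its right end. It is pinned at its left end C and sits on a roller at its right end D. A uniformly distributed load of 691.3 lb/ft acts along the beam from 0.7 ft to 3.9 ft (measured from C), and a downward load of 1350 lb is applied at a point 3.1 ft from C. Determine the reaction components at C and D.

Resultant of the distributed load: 691.3 × 3.2 = 2212.16 lb at 2.3 ft from C.
Taking moments about C: D_y·5.7 − (691.3·3.2)·2.3 − 1350·3.1 = 0 → D_y = 9272.968/5.7 = 1626.84 ≈ 1627 lb.
ΣF_y = 0: C_y + 1626.84 − 691.3·3.2 − 1350 = 0 → C_y = 1935 lb.
ΣF_x = 0: no horizontal applied forces, so C_x = 0.

C_x = 0, C_y = 1935 lb, D_y = 1627 lb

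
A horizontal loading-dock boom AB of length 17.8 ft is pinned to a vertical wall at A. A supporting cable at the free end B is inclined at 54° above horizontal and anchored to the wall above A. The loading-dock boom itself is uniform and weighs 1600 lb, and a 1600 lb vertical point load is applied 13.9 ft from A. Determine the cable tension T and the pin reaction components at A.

ΣM about A: T·sin54°·17.8 − 1600·8.9 − 1600·13.9 = 0 → T = 36480/(17.8·0.809017) = 2533.24 ≈ 2533 lb.
ΣF_x = 0: A_x − T·cos54° = 0 → A_x = 2533.24 × 0.587785 = 1489 lb.
ΣF_y = 0: A_y + T·sin54° − 1600 − 1600 = 0 → A_y = 3200 − 2533.24 × 0.809017 = 1151 lb.

T = 2533 lb, A_x = 1489 lb, A_y = 1151 lb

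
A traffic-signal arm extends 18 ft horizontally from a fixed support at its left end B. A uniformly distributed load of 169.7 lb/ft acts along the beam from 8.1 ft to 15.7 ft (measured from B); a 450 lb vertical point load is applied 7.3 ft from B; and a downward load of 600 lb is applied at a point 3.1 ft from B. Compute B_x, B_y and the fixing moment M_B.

Resultant of the distributed load: 169.7 × 7.6 = 1289.72 lb at 11.9 ft from B.
ΣF_x = 0: B_x = 0.
ΣF_y = 0: B_y − 169.7·7.6 − 450 − 600 = 0 → B_y = 2340 lb.
ΣM about B: M_B − (169.7·7.6)·11.9 − 450·7.3 − 600·3.1 = 0 → M_B = 20490 lb·ft.

B_x = 0, B_y = 2340 lb, M_B = 20490 lb·ft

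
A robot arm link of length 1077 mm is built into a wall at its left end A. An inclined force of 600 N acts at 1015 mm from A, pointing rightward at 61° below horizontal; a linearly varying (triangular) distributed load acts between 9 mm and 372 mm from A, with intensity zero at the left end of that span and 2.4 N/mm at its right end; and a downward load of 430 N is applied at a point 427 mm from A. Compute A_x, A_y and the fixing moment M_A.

A_x = -290.9 N, A_y = 1390 N, M_A = 825600 N·mm

Resultant of the triangular load: ½ × 2.4 × 363 = 435.6 N, acting at 251 mm from A (one-third of the span from the peak).
ΣF_x = 0: A_x + 600·cos61° = 0 → A_x = -290.9 N.
ΣF_y = 0: A_y − 600·sin61° − ½·2.4·363 − 430 = 0 → A_y = 1390 N.
ΣM about A: M_A − 600·sin61°·1015 − (½·2.4·363)·251 − 430·427 = 0 → M_A = 825600 N·mm.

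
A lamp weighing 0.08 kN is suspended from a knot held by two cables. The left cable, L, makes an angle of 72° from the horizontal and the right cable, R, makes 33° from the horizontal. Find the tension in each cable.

T_L = 0.06946 kN, T_R = 0.02559 kN

ΣF_x = 0: −T_L·cos72° + T_R·cos33° = 0 → T_R = 0.368461·T_L.
ΣF_y = 0: T_L·sin72° + T_R·sin33° = 0.08.
Substitute: T_L·(0.951057 + 0.368461·0.544639) = 0.08 → T_L = 0.0694604 ≈ 0.06946 kN.
Then T_R = 0.368461 × 0.0694604 = 0.02559 kN.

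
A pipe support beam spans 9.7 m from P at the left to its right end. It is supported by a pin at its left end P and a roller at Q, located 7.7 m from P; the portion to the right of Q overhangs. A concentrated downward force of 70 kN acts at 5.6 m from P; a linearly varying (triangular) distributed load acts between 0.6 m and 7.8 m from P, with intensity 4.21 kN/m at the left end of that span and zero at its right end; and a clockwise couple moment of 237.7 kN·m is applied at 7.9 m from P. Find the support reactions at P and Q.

P_x = 0, P_y = -2.528 kN, Q_y = 87.68 kN

Resultant of the triangular load: ½ × 4.21 × 7.2 = 15.156 kN, acting at 3 m from P (one-third of the span from the peak).
Moments about P: Q_y·7.7 − 70·5.6 − (½·4.21·7.2)·3 − 237.7 = 0 → Q_y = 675.168/7.7 = 87.6842 ≈ 87.68 kN.
ΣF_y = 0: P_y + 87.6842 − 70 − ½·4.21·7.2 = 0 → P_y = -2.528 kN.
ΣF_x = 0: no horizontal applied forces, so P_x = 0.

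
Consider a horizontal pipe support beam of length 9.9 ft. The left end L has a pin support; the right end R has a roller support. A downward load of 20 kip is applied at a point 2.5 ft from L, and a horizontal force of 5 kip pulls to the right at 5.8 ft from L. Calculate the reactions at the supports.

ΣM about L: R_y·9.9 − 20·2.5 = 0 → R_y = 50/9.9 = 5.05051 ≈ 5.051 kip.
ΣF_y = 0: L_y + 5.05051 − 20 = 0 → L_y = 14.95 kip.
ΣF_x = 0: L_x + 5 = 0 → L_x = -5.000 kip.

L_x = -5.000 kip, L_y = 14.95 kip, R_y = 5.051 kip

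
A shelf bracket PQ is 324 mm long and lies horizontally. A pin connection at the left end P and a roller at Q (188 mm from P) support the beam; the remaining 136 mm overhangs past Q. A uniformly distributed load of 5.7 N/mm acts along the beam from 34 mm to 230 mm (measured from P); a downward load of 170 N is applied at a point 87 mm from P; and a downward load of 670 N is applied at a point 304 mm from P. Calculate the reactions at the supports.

Resultant of the distributed load: 5.7 × 196 = 1117.2 N at 132 mm from P.
Moments about P: Q_y·188 − (5.7·196)·132 − 170·87 − 670·304 = 0 → Q_y = 365940.4/188 = 1946.49 ≈ 1946 N.
ΣF_y = 0: P_y + 1946.49 − 5.7·196 − 170 − 670 = 0 → P_y = 10.71 N.
ΣF_x = 0: no horizontal applied forces, so P_x = 0.

P_x = 0, P_y = 10.71 N, Q_y = 1946 N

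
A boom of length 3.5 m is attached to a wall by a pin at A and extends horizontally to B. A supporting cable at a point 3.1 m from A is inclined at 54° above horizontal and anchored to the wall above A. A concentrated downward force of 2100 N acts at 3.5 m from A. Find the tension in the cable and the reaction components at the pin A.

T = 2931 N, A_x = 1723 N, A_y = -271.0 N

ΣM about A: T·sin54°·3.1 − 2100·3.5 = 0 → T = 7350/(3.1·0.809017) = 2930.68 ≈ 2931 N.
ΣF_x = 0: A_x − T·cos54° = 0 → A_x = 2930.68 × 0.587785 = 1723 N.
ΣF_y = 0: A_y + T·sin54° − 2100 = 0 → A_y = 2100 − 2930.68 × 0.809017 = -271.0 N.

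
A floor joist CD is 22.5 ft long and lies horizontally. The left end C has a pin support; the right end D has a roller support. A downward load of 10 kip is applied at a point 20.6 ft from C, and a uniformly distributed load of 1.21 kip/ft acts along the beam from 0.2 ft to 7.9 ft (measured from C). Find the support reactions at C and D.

C_x = 0, C_y = 8.484 kip, D_y = 10.83 kip

Resultant of the distributed load: 1.21 × 7.7 = 9.317 kip at 4.05 ft from C.
Taking moments about C: D_y·22.5 − 10·20.6 − (1.21·7.7)·4.05 = 0 → D_y = 243.73385/22.5 = 10.8326 ≈ 10.83 kip.
ΣF_y = 0: C_y + 10.8326 − 10 − 1.21·7.7 = 0 → C_y = 8.484 kip.
ΣF_x = 0: no horizontal applied forces, so C_x = 0.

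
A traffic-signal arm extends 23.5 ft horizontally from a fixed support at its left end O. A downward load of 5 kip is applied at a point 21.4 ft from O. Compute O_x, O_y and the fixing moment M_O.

ΣF_x = 0: O_x = 0.
ΣF_y = 0: O_y − 5 = 0 → O_y = 5.000 kip.
ΣM about O: M_O − 5·21.4 = 0 → M_O = 107.0 kip·ft.

O_x = 0, O_y = 5.000 kip, M_O = 107.0 kip·ft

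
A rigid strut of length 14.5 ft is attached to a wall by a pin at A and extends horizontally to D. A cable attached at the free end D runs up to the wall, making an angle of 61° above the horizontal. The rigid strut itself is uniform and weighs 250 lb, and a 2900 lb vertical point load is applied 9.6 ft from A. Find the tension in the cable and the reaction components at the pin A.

T = 2338 lb, A_x = 1134 lb, A_y = 1105 lb

ΣM about A: T·sin61°·14.5 − 250·7.25 − 2900·9.6 = 0 → T = 29652.5/(14.5·0.87462) = 2338.16 ≈ 2338 lb.
ΣF_x = 0: A_x − T·cos61° = 0 → A_x = 2338.16 × 0.48481 = 1134 lb.
ΣF_y = 0: A_y + T·sin61° − 250 − 2900 = 0 → A_y = 3150 − 2338.16 × 0.87462 = 1105 lb.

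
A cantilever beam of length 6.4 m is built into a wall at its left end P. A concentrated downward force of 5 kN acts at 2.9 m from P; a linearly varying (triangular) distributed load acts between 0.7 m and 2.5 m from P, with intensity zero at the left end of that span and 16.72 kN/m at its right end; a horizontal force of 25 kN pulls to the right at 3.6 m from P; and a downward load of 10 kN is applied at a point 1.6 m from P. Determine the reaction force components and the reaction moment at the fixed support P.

P_x = -25.00 kN, P_y = 30.05 kN, M_P = 59.09 kN·m

Resultant of the triangular load: ½ × 16.72 × 1.8 = 15.048 kN, acting at 1.9 m from P (one-third of the span from the peak).
ΣF_x = 0: P_x + 25 = 0 → P_x = -25.00 kN.
ΣF_y = 0: P_y − 5 − ½·16.72·1.8 − 10 = 0 → P_y = 30.05 kN.
ΣM about P: M_P − 5·2.9 − (½·16.72·1.8)·1.9 − 10·1.6 = 0 → M_P = 59.09 kN·m.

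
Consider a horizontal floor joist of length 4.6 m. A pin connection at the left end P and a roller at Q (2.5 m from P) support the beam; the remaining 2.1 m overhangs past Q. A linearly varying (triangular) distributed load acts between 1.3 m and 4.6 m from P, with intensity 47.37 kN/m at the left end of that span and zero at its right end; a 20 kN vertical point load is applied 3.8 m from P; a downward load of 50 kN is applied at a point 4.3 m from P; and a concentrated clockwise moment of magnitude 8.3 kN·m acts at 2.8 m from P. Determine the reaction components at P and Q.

P_x = 0, P_y = -46.59 kN, Q_y = 194.8 kN

Resultant of the triangular load: ½ × 47.37 × 3.3 = 78.1605 kN, acting at 2.4 m from P (one-third of the span from the peak).
Taking moments about P: Q_y·2.5 − (½·47.37·3.3)·2.4 − 20·3.8 − 50·4.3 − 8.3 = 0 → Q_y = 486.8852/2.5 = 194.754 ≈ 194.8 kN.
ΣF_y = 0: P_y + 194.754 − ½·47.37·3.3 − 20 − 50 = 0 → P_y = -46.59 kN.
ΣF_x = 0: no horizontal applied forces, so P_x = 0.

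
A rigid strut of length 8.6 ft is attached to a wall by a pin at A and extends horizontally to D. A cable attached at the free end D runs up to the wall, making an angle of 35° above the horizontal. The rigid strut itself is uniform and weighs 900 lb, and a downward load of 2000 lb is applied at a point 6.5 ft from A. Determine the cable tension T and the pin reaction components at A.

ΣM about A: T·sin35°·8.6 − 900·4.3 − 2000·6.5 = 0 → T = 16870/(8.6·0.573576) = 3420 lb.
ΣF_x = 0: A_x − T·cos35° = 0 → A_x = 3420 × 0.819152 = 2801 lb.
ΣF_y = 0: A_y + T·sin35° − 900 − 2000 = 0 → A_y = 2900 − 3420 × 0.573576 = 938.4 lb.

T = 3420 lb, A_x = 2801 lb, A_y = 938.4 lb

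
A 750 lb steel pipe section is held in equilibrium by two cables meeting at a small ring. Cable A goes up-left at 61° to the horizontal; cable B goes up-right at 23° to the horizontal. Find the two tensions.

T_A = 694.2 lb, T_B = 365.6 lb

ΣF_x = 0: −T_A·cos61° + T_B·cos23° = 0 → T_B = 0.526678·T_A.
ΣF_y = 0: T_A·sin61° + T_B·sin23° = 750.
Substitute: T_A·(0.87462 + 0.526678·0.390731) = 750 → T_A = 694.181 ≈ 694.2 lb.
Then T_B = 0.526678 × 694.181 = 365.6 lb.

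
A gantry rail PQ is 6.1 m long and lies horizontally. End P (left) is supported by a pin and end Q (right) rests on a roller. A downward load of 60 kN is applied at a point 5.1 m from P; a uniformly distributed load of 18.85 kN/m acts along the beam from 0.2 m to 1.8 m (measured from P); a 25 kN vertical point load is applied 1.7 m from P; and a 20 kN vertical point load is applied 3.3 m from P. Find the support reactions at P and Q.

P_x = 0, P_y = 62.26 kN, Q_y = 72.90 kN

Resultant of the distributed load: 18.85 × 1.6 = 30.16 kN at 1 m from P.
Moments about P: Q_y·6.1 − 60·5.1 − (18.85·1.6)·1 − 25·1.7 − 20·3.3 = 0 → Q_y = 444.66/6.1 = 72.8951 ≈ 72.90 kN.
ΣF_y = 0: P_y + 72.8951 − 60 − 18.85·1.6 − 25 − 20 = 0 → P_y = 62.26 kN.
ΣF_x = 0: no horizontal applied forces, so P_x = 0.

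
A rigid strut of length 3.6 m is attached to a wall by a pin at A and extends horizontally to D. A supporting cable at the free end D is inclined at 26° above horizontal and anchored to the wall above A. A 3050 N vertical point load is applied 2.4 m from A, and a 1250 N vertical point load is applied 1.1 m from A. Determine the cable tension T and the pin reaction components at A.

T = 5510 N, A_x = 4952 N, A_y = 1885 N

ΣM about A: T·sin26°·3.6 − 3050·2.4 − 1250·1.1 = 0 → T = 8695/(3.6·0.438371) = 5509.67 ≈ 5510 N.
ΣF_x = 0: A_x − T·cos26° = 0 → A_x = 5509.67 × 0.898794 = 4952 N.
ΣF_y = 0: A_y + T·sin26° − 3050 − 1250 = 0 → A_y = 4300 − 5509.67 × 0.438371 = 1885 N.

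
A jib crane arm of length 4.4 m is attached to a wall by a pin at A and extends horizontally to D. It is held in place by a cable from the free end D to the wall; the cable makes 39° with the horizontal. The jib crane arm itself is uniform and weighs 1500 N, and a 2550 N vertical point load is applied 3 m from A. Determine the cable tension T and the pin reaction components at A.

T = 3954 N, A_x = 3073 N, A_y = 1561 N

ΣM about A: T·sin39°·4.4 − 1500·2.2 − 2550·3 = 0 → T = 10950/(4.4·0.62932) = 3954.48 ≈ 3954 N.
ΣF_x = 0: A_x − T·cos39° = 0 → A_x = 3954.48 × 0.777146 = 3073 N.
ΣF_y = 0: A_y + T·sin39° − 1500 − 2550 = 0 → A_y = 4050 − 3954.48 × 0.62932 = 1561 N.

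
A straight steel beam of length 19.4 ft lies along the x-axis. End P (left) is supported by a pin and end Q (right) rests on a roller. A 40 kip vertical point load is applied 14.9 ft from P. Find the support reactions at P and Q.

P_x = 0, P_y = 9.278 kip, Q_y = 30.72 kip

Moments about P: Q_y·19.4 − 40·14.9 = 0 → Q_y = 596/19.4 = 30.7216 ≈ 30.72 kip.
ΣF_y = 0: P_y + 30.7216 − 40 = 0 → P_y = 9.278 kip.
ΣF_x = 0: no horizontal applied forces, so P_x = 0.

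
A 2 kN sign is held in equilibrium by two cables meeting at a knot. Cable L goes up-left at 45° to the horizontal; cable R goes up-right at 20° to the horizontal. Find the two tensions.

T_L = 2.074 kN, T_R = 1.560 kN

ΣF_x = 0: −T_L·cos45° + T_R·cos20° = 0 → T_R = 0.752487·T_L.
ΣF_y = 0: T_L·sin45° + T_R·sin20° = 2.
Substitute: T_L·(0.707107 + 0.752487·0.34202) = 2 → T_L = 2.07367 ≈ 2.074 kN.
Then T_R = 0.752487 × 2.07367 = 1.560 kN.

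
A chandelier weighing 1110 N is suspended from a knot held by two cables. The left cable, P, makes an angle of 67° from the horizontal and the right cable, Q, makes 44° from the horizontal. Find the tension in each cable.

ΣF_x = 0: −T_P·cos67° + T_Q·cos44° = 0 → T_Q = 0.54318·T_P.
ΣF_y = 0: T_P·sin67° + T_Q·sin44° = 1110.
Substitute: T_P·(0.920505 + 0.54318·0.694658) = 1110 → T_P = 855.274 ≈ 855.3 N.
Then T_Q = 0.54318 × 855.274 = 464.6 N.

T_P = 855.3 N, T_Q = 464.6 N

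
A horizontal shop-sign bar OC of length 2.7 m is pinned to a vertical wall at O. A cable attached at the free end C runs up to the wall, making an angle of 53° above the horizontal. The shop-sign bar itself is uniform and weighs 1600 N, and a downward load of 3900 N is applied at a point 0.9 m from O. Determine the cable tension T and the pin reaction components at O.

ΣM about O: T·sin53°·2.7 − 1600·1.35 − 3900·0.9 = 0 → T = 5670/(2.7·0.798636) = 2629.48 ≈ 2629 N.
ΣF_x = 0: O_x − T·cos53° = 0 → O_x = 2629.48 × 0.601815 = 1582 N.
ΣF_y = 0: O_y + T·sin53° − 1600 − 3900 = 0 → O_y = 5500 − 2629.48 × 0.798636 = 3400 N.

T = 2629 N, O_x = 1582 N, O_y = 3400 N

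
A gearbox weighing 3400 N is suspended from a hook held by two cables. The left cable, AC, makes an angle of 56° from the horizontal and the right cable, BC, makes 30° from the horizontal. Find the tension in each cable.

ΣF_x = 0: −T_AC·cos56° + T_BC·cos30° = 0 → T_BC = 0.6457·T_AC.
ΣF_y = 0: T_AC·sin56° + T_BC·sin30° = 3400.
Substitute: T_AC·(0.829038 + 0.6457·0.5) = 3400 → T_AC = 2951.68 ≈ 2952 N.
Then T_BC = 0.6457 × 2951.68 = 1906 N.

T_AC = 2952 N, T_BC = 1906 N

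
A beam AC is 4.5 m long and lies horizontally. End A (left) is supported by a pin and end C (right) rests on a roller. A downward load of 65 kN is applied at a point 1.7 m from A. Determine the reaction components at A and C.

Moments about A: C_y·4.5 − 65·1.7 = 0 → C_y = 110.5/4.5 = 24.5556 ≈ 24.56 kN.
ΣF_y = 0: A_y + 24.5556 − 65 = 0 → A_y = 40.44 kN.
ΣF_x = 0: no horizontal applied forces, so A_x = 0.

A_x = 0, A_y = 40.44 kN, C_y = 24.56 kN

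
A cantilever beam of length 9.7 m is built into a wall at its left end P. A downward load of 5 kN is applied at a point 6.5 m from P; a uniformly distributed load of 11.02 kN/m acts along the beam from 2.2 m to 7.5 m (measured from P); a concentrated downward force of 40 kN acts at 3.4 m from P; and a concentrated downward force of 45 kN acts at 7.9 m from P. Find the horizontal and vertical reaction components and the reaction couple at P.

P_x = 0, P_y = 148.4 kN, M_P = 807.3 kN·m

Resultant of the distributed load: 11.02 × 5.3 = 58.406 kN at 4.85 m from P.
ΣF_x = 0: P_x = 0.
ΣF_y = 0: P_y − 5 − 11.02·5.3 − 40 − 45 = 0 → P_y = 148.4 kN.
ΣM about P: M_P − 5·6.5 − (11.02·5.3)·4.85 − 40·3.4 − 45·7.9 = 0 → M_P = 807.3 kN·m.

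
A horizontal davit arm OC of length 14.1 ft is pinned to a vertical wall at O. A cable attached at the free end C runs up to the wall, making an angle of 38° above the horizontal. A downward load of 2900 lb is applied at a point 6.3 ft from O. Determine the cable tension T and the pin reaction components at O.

T = 2105 lb, O_x = 1658 lb, O_y = 1604 lb

ΣM about O: T·sin38°·14.1 − 2900·6.3 = 0 → T = 18270/(14.1·0.615661) = 2104.64 ≈ 2105 lb.
ΣF_x = 0: O_x − T·cos38° = 0 → O_x = 2104.64 × 0.788011 = 1658 lb.
ΣF_y = 0: O_y + T·sin38° − 2900 = 0 → O_y = 2900 − 2104.64 × 0.615661 = 1604 lb.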